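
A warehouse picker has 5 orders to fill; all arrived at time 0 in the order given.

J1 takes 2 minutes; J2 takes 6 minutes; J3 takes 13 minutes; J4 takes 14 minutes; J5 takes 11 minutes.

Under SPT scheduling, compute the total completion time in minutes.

SPT (increasing processing time): J1 J2 J5 J3 J4.
J1: 0→2
J2: 2→8
J5: 8→19
J3: 19→32
J4: 32→46
Sum = 2+8+19+32+46 = 107.

107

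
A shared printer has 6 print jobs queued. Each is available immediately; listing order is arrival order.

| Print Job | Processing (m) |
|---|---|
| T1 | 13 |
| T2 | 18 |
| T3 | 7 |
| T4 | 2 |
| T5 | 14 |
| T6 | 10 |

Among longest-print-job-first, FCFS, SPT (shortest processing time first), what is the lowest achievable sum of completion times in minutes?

172

LPT (decreasing processing time): T2 T5 T1 T6 T3 T4.
T2: 0→18
T5: 18→32
T1: 32→45
T6: 45→55
T3: 55→62
T4: 62→64
Sum = 18+32+45+55+62+64 = 276.
FIFO (arrival order): T1 T2 T3 T4 T5 T6.
T1: 0→13
T2: 13→31
T3: 31→38
T4: 38→40
T5: 40→54
T6: 54→64
Sum = 13+31+38+40+54+64 = 240.
SPT (increasing processing time): T4 T3 T6 T1 T5 T2.
T4: 0→2
T3: 2→9
T6: 9→19
T1: 19→32
T5: 32→46
T2: 46→64
Sum = 2+9+19+32+46+64 = 172.
LPT 276, FIFO 240, SPT 172 → minimum 172.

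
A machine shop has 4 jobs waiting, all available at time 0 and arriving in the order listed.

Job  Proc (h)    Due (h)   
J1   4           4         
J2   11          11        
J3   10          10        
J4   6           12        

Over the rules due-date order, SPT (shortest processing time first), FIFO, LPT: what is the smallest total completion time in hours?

EDD (increasing due date): J1 J3 J2 J4.
J1: 0→4
J3: 4→14
J2: 14→25
J4: 25→31
Sum = 4+14+25+31 = 74.
SPT (increasing processing time): J1 J4 J3 J2.
J1: 0→4
J4: 4→10
J3: 10→20
J2: 20→31
Sum = 4+10+20+31 = 65.
FIFO (arrival order): J1 J2 J3 J4.
J1: 0→4
J2: 4→15
J3: 15→25
J4: 25→31
Sum = 4+15+25+31 = 75.
LPT (decreasing processing time): J2 J3 J4 J1.
J2: 0→11
J3: 11→21
J4: 21→27
J1: 27→31
Sum = 11+21+27+31 = 90.
EDD 74, SPT 65, FIFO 75, LPT 90 → minimum 65.

65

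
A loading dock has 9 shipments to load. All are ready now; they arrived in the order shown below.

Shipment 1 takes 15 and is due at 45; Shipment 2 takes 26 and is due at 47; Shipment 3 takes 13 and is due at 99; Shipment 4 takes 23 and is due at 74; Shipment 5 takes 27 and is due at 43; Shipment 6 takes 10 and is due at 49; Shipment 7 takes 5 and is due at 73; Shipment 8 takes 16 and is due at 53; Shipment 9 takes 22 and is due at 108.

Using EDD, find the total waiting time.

665

EDD (increasing due date): Shipment 5 Shipment 1 Shipment 2 Shipment 6 Shipment 8 Shipment 7 Shipment 4 Shipment 3 Shipment 9.
Shipment 5: waits 0, runs 0→27
Shipment 1: waits 27, runs 27→42
Shipment 2: waits 42, runs 42→68
Shipment 6: waits 68, runs 68→78
Shipment 8: waits 78, runs 78→94
Shipment 7: waits 94, runs 94→99
Shipment 4: waits 99, runs 99→122
Shipment 3: waits 122, runs 122→135
Shipment 9: waits 135, runs 135→157
Sum = 0+27+42+68+78+94+99+122+135 = 665.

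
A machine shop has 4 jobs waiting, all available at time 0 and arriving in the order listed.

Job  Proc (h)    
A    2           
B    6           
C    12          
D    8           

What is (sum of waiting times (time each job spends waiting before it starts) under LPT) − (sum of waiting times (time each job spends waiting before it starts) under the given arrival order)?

LPT (decreasing processing time): C D B A.
C: waits 0, runs 0→12
D: waits 12, runs 12→20
B: waits 20, runs 20→26
A: waits 26, runs 26→28
Sum = 0+12+20+26 = 58.
FIFO (arrival order): A B C D.
A: waits 0, runs 0→2
B: waits 2, runs 2→8
C: waits 8, runs 8→20
D: waits 20, runs 20→28
Sum = 0+2+8+20 = 30.
Difference = 58 − 30 = 28.

28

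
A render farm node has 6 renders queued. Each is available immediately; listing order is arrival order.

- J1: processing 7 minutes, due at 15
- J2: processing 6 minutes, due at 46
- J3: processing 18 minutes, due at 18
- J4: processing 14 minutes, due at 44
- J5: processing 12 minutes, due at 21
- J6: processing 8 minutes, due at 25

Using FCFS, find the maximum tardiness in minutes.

40

FIFO (arrival order): J1 J2 J3 J4 J5 J6.
J1: 0→7, due 15, tardiness 0
J2: 7→13, due 46, tardiness 0
J3: 13→31, due 18, tardiness 13
J4: 31→45, due 44, tardiness 1
J5: 45→57, due 21, tardiness 36
J6: 57→65, due 25, tardiness 40
Maximum = 40.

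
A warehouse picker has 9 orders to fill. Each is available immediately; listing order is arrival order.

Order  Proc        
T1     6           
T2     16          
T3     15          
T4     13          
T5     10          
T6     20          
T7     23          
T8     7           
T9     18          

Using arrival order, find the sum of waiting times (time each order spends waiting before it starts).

FIFO (arrival order): T1 T2 T3 T4 T5 T6 T7 T8 T9.
T1: waits 0, runs 0→6
T2: waits 6, runs 6→22
T3: waits 22, runs 22→37
T4: waits 37, runs 37→50
T5: waits 50, runs 50→60
T6: waits 60, runs 60→80
T7: waits 80, runs 80→103
T8: waits 103, runs 103→110
T9: waits 110, runs 110→128
Sum = 0+6+22+37+50+60+80+103+110 = 468.

468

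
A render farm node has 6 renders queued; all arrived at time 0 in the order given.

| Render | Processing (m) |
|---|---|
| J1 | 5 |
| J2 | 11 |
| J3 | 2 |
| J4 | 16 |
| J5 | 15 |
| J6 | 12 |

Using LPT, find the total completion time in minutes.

264

LPT (decreasing processing time): J4 J5 J6 J2 J1 J3.
J4: 0→16
J5: 16→31
J6: 31→43
J2: 43→54
J1: 54→59
J3: 59→61
Sum = 16+31+43+54+59+61 = 264.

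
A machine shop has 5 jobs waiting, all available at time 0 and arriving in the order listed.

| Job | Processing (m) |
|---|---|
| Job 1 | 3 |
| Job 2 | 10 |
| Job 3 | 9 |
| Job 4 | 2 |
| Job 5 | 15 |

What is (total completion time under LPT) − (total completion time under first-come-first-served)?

LPT (decreasing processing time): Job 5 Job 2 Job 3 Job 1 Job 4.
Job 5: 0→15
Job 2: 15→25
Job 3: 25→34
Job 1: 34→37
Job 4: 37→39
Sum = 15+25+34+37+39 = 150.
FIFO (arrival order): Job 1 Job 2 Job 3 Job 4 Job 5.
Job 1: 0→3
Job 2: 3→13
Job 3: 13→22
Job 4: 22→24
Job 5: 24→39
Sum = 3+13+22+24+39 = 101.
Difference = 150 − 101 = 49.

49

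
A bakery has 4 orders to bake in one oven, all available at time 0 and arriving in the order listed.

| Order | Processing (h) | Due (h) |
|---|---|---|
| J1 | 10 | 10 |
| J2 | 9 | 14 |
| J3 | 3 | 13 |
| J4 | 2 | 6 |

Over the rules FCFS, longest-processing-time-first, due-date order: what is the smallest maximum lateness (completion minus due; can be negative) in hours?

10

FIFO (arrival order): J1 J2 J3 J4.
J1: 0→10, due 10, lateness 0
J2: 10→19, due 14, lateness 5
J3: 19→22, due 13, lateness 9
J4: 22→24, due 6, lateness 18
Maximum = 18.
LPT (decreasing processing time): J1 J2 J3 J4.
J1: 0→10, due 10, lateness 0
J2: 10→19, due 14, lateness 5
J3: 19→22, due 13, lateness 9
J4: 22→24, due 6, lateness 18
Maximum = 18.
EDD (increasing due date): J4 J1 J3 J2.
J4: 0→2, due 6, lateness -4
J1: 2→12, due 10, lateness 2
J3: 12→15, due 13, lateness 2
J2: 15→24, due 14, lateness 10
Maximum = 10.
FIFO 18, LPT 18, EDD 10 → minimum 10.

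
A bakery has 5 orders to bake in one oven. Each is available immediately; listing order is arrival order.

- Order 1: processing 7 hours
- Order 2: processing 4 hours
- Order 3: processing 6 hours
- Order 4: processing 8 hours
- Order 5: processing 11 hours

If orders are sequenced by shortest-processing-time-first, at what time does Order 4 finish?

25

SPT (increasing processing time): Order 2 Order 3 Order 1 Order 4 Order 5.
Order 2: 0→4
Order 3: 4→10
Order 1: 10→17
Order 4: 17→25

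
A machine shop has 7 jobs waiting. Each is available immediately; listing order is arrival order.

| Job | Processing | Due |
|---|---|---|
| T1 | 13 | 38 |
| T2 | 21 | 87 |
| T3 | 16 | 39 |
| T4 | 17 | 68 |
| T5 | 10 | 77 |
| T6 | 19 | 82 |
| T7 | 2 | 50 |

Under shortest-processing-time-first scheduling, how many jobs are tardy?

2

SPT (increasing processing time): T7 T5 T1 T3 T4 T6 T2.
T7: 0→2, due 50, tardiness 0
T5: 2→12, due 77, tardiness 0
T1: 12→25, due 38, tardiness 0
T3: 25→41, due 39, tardiness 2
T4: 41→58, due 68, tardiness 0
T6: 58→77, due 82, tardiness 0
T2: 77→98, due 87, tardiness 11
Late jobs: 2.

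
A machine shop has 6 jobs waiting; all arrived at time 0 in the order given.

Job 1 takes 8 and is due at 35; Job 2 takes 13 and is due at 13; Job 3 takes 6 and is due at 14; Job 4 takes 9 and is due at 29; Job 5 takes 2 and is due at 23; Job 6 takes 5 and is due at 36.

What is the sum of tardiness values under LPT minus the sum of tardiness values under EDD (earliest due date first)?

31

LPT (decreasing processing time): Job 2 Job 4 Job 1 Job 3 Job 6 Job 5.
Job 2: 0→13, due 13, tardiness 0
Job 4: 13→22, due 29, tardiness 0
Job 1: 22→30, due 35, tardiness 0
Job 3: 30→36, due 14, tardiness 22
Job 6: 36→41, due 36, tardiness 5
Job 5: 41→43, due 23, tardiness 20
Sum = 0+0+0+22+5+20 = 47.
EDD (increasing due date): Job 2 Job 3 Job 5 Job 4 Job 1 Job 6.
Job 2: 0→13, due 13, tardiness 0
Job 3: 13→19, due 14, tardiness 5
Job 5: 19→21, due 23, tardiness 0
Job 4: 21→30, due 29, tardiness 1
Job 1: 30→38, due 35, tardiness 3
Job 6: 38→43, due 36, tardiness 7
Sum = 0+5+0+1+3+7 = 16.
Difference = 47 − 16 = 31.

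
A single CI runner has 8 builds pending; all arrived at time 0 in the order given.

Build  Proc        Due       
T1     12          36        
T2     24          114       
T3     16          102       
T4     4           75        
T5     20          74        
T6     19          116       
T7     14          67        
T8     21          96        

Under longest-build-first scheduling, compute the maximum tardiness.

LPT (decreasing processing time): T2 T8 T5 T6 T3 T7 T1 T4.
T2: 0→24, due 114, tardiness 0
T8: 24→45, due 96, tardiness 0
T5: 45→65, due 74, tardiness 0
T6: 65→84, due 116, tardiness 0
T3: 84→100, due 102, tardiness 0
T7: 100→114, due 67, tardiness 47
T1: 114→126, due 36, tardiness 90
T4: 126→130, due 75, tardiness 55
Maximum = 90.

90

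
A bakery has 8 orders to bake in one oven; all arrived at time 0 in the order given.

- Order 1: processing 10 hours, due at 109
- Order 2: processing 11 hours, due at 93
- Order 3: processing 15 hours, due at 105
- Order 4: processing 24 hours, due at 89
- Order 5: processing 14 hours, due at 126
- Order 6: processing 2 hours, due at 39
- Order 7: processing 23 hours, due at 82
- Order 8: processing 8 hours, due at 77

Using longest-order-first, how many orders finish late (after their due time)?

LPT (decreasing processing time): Order 4 Order 7 Order 3 Order 5 Order 2 Order 1 Order 8 Order 6.
Order 4: 0→24, due 89, tardiness 0
Order 7: 24→47, due 82, tardiness 0
Order 3: 47→62, due 105, tardiness 0
Order 5: 62→76, due 126, tardiness 0
Order 2: 76→87, due 93, tardiness 0
Order 1: 87→97, due 109, tardiness 0
Order 8: 97→105, due 77, tardiness 28
Order 6: 105→107, due 39, tardiness 68
Late orders: 2.

2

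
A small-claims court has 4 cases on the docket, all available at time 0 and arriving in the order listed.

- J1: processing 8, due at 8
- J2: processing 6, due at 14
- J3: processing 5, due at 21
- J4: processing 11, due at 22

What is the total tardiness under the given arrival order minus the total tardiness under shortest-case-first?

FIFO (arrival order): J1 J2 J3 J4.
J1: 0→8, due 8, tardiness 0
J2: 8→14, due 14, tardiness 0
J3: 14→19, due 21, tardiness 0
J4: 19→30, due 22, tardiness 8
Sum = 0+0+0+8 = 8.
SPT (increasing processing time): J3 J2 J1 J4.
J3: 0→5, due 21, tardiness 0
J2: 5→11, due 14, tardiness 0
J1: 11→19, due 8, tardiness 11
J4: 19→30, due 22, tardiness 8
Sum = 0+0+11+8 = 19.
Difference = 8 − 19 = -11.

-11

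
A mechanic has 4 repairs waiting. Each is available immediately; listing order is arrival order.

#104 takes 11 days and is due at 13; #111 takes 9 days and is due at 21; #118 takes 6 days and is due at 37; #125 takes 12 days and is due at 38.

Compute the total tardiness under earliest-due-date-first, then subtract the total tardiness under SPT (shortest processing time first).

-13

EDD (increasing due date): #104 #111 #118 #125.
#104: 0→11, due 13, tardiness 0
#111: 11→20, due 21, tardiness 0
#118: 20→26, due 37, tardiness 0
#125: 26→38, due 38, tardiness 0
Sum = 0+0+0+0 = 0.
SPT (increasing processing time): #118 #111 #104 #125.
#118: 0→6, due 37, tardiness 0
#111: 6→15, due 21, tardiness 0
#104: 15→26, due 13, tardiness 13
#125: 26→38, due 38, tardiness 0
Sum = 0+0+13+0 = 13.
Difference = 0 − 13 = -13.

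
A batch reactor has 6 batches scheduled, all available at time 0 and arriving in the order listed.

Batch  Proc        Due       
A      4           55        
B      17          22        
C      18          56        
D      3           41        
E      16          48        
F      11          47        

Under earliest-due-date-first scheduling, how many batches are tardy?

1

EDD (increasing due date): B D F E A C.
B: 0→17, due 22, tardiness 0
D: 17→20, due 41, tardiness 0
F: 20→31, due 47, tardiness 0
E: 31→47, due 48, tardiness 0
A: 47→51, due 55, tardiness 0
C: 51→69, due 56, tardiness 13
Late batches: 1.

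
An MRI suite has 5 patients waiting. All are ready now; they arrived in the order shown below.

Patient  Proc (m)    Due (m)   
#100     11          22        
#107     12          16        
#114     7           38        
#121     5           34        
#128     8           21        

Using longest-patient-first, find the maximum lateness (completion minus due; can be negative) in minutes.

10

LPT (decreasing processing time): #107 #100 #128 #114 #121.
#107: 0→12, due 16, lateness -4
#100: 12→23, due 22, lateness 1
#128: 23→31, due 21, lateness 10
#114: 31→38, due 38, lateness 0
#121: 38→43, due 34, lateness 9
Maximum = 10.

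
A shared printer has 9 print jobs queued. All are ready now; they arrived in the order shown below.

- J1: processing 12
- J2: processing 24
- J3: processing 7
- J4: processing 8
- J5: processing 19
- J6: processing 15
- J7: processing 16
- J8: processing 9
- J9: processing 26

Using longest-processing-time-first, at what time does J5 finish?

69

LPT (decreasing processing time): J9 J2 J5 J7 J6 J1 J8 J4 J3.
J9: 0→26
J2: 26→50
J5: 50→69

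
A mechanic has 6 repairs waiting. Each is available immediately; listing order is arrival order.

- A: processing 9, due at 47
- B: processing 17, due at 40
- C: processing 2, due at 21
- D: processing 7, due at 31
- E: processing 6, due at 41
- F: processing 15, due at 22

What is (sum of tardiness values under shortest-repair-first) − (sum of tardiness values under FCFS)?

SPT (increasing processing time): C E D A F B.
C: 0→2, due 21, tardiness 0
E: 2→8, due 41, tardiness 0
D: 8→15, due 31, tardiness 0
A: 15→24, due 47, tardiness 0
F: 24→39, due 22, tardiness 17
B: 39→56, due 40, tardiness 16
Sum = 0+0+0+0+17+16 = 33.
FIFO (arrival order): A B C D E F.
A: 0→9, due 47, tardiness 0
B: 9→26, due 40, tardiness 0
C: 26→28, due 21, tardiness 7
D: 28→35, due 31, tardiness 4
E: 35→41, due 41, tardiness 0
F: 41→56, due 22, tardiness 34
Sum = 0+0+7+4+0+34 = 45.
Difference = 33 − 45 = -12.

-12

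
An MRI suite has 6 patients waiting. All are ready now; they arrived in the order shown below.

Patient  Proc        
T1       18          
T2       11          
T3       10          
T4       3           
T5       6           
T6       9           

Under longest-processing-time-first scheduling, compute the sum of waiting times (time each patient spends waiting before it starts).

LPT (decreasing processing time): T1 T2 T3 T6 T5 T4.
T1: waits 0, runs 0→18
T2: waits 18, runs 18→29
T3: waits 29, runs 29→39
T6: waits 39, runs 39→48
T5: waits 48, runs 48→54
T4: waits 54, runs 54→57
Sum = 0+18+29+39+48+54 = 188.

188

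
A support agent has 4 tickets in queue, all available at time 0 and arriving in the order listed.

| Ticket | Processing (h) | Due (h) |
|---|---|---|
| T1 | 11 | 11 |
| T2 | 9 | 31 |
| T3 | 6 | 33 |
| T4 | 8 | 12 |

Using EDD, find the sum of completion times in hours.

92

EDD (increasing due date): T1 T4 T2 T3.
T1: 0→11
T4: 11→19
T2: 19→28
T3: 28→34
Sum = 11+19+28+34 = 92.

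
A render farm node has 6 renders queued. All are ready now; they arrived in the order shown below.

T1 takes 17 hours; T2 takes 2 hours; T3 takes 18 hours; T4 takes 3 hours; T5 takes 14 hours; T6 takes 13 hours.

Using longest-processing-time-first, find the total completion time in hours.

296

LPT (decreasing processing time): T3 T1 T5 T6 T4 T2.
T3: 0→18
T1: 18→35
T5: 35→49
T6: 49→62
T4: 62→65
T2: 65→67
Sum = 18+35+49+62+65+67 = 296.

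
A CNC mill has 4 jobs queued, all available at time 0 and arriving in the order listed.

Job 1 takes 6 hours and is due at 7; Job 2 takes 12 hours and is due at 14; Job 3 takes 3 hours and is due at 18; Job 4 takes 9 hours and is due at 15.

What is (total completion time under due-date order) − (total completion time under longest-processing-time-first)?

-9

EDD (increasing due date): Job 1 Job 2 Job 4 Job 3.
Job 1: 0→6
Job 2: 6→18
Job 4: 18→27
Job 3: 27→30
Sum = 6+18+27+30 = 81.
LPT (decreasing processing time): Job 2 Job 4 Job 1 Job 3.
Job 2: 0→12
Job 4: 12→21
Job 1: 21→27
Job 3: 27→30
Sum = 12+21+27+30 = 90.
Difference = 81 − 90 = -9.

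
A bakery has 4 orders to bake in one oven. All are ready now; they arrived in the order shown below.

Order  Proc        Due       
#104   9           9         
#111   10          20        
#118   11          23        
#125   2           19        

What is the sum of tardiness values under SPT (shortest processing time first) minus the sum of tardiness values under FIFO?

SPT (increasing processing time): #125 #104 #111 #118.
#125: 0→2, due 19, tardiness 0
#104: 2→11, due 9, tardiness 2
#111: 11→21, due 20, tardiness 1
#118: 21→32, due 23, tardiness 9
Sum = 0+2+1+9 = 12.
FIFO (arrival order): #104 #111 #118 #125.
#104: 0→9, due 9, tardiness 0
#111: 9→19, due 20, tardiness 0
#118: 19→30, due 23, tardiness 7
#125: 30→32, due 19, tardiness 13
Sum = 0+0+7+13 = 20.
Difference = 12 − 20 = -8.

-8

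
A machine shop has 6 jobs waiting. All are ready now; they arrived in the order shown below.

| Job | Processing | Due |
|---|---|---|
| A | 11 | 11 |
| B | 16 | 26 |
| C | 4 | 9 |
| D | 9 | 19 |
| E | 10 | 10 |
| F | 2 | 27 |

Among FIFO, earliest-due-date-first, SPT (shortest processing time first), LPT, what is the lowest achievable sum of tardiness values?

FIFO (arrival order): A B C D E F.
A: 0→11, due 11, tardiness 0
B: 11→27, due 26, tardiness 1
C: 27→31, due 9, tardiness 22
D: 31→40, due 19, tardiness 21
E: 40→50, due 10, tardiness 40
F: 50→52, due 27, tardiness 25
Sum = 0+1+22+21+40+25 = 109.
EDD (increasing due date): C E A D B F.
C: 0→4, due 9, tardiness 0
E: 4→14, due 10, tardiness 4
A: 14→25, due 11, tardiness 14
D: 25→34, due 19, tardiness 15
B: 34→50, due 26, tardiness 24
F: 50→52, due 27, tardiness 25
Sum = 0+4+14+15+24+25 = 82.
SPT (increasing processing time): F C D E A B.
F: 0→2, due 27, tardiness 0
C: 2→6, due 9, tardiness 0
D: 6→15, due 19, tardiness 0
E: 15→25, due 10, tardiness 15
A: 25→36, due 11, tardiness 25
B: 36→52, due 26, tardiness 26
Sum = 0+0+0+15+25+26 = 66.
LPT (decreasing processing time): B A E D C F.
B: 0→16, due 26, tardiness 0
A: 16→27, due 11, tardiness 16
E: 27→37, due 10, tardiness 27
D: 37→46, due 19, tardiness 27
C: 46→50, due 9, tardiness 41
F: 50→52, due 27, tardiness 25
Sum = 0+16+27+27+41+25 = 136.
FIFO 109, EDD 82, SPT 66, LPT 136 → minimum 66.

66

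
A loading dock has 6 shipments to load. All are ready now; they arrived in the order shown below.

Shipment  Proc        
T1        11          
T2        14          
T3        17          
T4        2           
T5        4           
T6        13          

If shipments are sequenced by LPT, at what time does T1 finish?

55

LPT (decreasing processing time): T3 T2 T6 T1 T5 T4.
T3: 0→17
T2: 17→31
T6: 31→44
T1: 44→55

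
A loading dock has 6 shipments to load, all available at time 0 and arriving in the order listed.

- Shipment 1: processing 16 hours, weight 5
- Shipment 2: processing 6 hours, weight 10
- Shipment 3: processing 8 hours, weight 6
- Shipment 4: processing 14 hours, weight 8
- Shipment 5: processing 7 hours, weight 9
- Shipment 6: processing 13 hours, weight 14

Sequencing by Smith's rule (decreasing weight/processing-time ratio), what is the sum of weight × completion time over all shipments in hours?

WSPT (decreasing weight/processing-time ratio): Shipment 2 Shipment 5 Shipment 6 Shipment 3 Shipment 4 Shipment 1.
Shipment 2: finishes 6, weight 10, w·C = 60
Shipment 5: finishes 13, weight 9, w·C = 117
Shipment 6: finishes 26, weight 14, w·C = 364
Shipment 3: finishes 34, weight 6, w·C = 204
Shipment 4: finishes 48, weight 8, w·C = 384
Shipment 1: finishes 64, weight 5, w·C = 320
Sum = 60+117+364+204+384+320 = 1449.

1449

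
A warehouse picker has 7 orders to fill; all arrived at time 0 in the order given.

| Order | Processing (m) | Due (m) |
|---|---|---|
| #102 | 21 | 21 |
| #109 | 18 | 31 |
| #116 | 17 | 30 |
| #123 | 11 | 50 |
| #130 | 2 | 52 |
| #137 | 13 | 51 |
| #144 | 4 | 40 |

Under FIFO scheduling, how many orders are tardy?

FIFO (arrival order): #102 #109 #116 #123 #130 #137 #144.
#102: 0→21, due 21, tardiness 0
#109: 21→39, due 31, tardiness 8
#116: 39→56, due 30, tardiness 26
#123: 56→67, due 50, tardiness 17
#130: 67→69, due 52, tardiness 17
#137: 69→82, due 51, tardiness 31
#144: 82→86, due 40, tardiness 46
Late orders: 6.

6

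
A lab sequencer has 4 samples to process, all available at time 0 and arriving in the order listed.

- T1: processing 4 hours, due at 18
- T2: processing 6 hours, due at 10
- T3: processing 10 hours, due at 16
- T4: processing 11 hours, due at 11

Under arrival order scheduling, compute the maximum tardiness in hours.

FIFO (arrival order): T1 T2 T3 T4.
T1: 0→4, due 18, tardiness 0
T2: 4→10, due 10, tardiness 0
T3: 10→20, due 16, tardiness 4
T4: 20→31, due 11, tardiness 20
Maximum = 20.

20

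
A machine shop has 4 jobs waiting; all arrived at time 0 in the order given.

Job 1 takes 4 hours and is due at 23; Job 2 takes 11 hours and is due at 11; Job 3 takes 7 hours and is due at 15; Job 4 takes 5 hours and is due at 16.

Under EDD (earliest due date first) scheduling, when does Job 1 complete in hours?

27

EDD (increasing due date): Job 2 Job 3 Job 4 Job 1.
Job 2: 0→11
Job 3: 11→18
Job 4: 18→23
Job 1: 23→27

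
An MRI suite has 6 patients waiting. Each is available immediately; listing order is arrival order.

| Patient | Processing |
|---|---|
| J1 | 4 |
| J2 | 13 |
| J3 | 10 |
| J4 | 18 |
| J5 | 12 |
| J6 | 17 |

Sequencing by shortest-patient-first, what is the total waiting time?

139

SPT (increasing processing time): J1 J3 J5 J2 J6 J4.
J1: waits 0, runs 0→4
J3: waits 4, runs 4→14
J5: waits 14, runs 14→26
J2: waits 26, runs 26→39
J6: waits 39, runs 39→56
J4: waits 56, runs 56→74
Sum = 0+4+14+26+39+56 = 139.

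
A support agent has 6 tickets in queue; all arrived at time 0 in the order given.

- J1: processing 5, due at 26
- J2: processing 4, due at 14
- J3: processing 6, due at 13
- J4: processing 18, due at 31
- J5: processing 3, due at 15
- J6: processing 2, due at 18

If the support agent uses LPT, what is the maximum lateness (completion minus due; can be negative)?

21

LPT (decreasing processing time): J4 J3 J1 J2 J5 J6.
J4: 0→18, due 31, lateness -13
J3: 18→24, due 13, lateness 11
J1: 24→29, due 26, lateness 3
J2: 29→33, due 14, lateness 19
J5: 33→36, due 15, lateness 21
J6: 36→38, due 18, lateness 20
Maximum = 21.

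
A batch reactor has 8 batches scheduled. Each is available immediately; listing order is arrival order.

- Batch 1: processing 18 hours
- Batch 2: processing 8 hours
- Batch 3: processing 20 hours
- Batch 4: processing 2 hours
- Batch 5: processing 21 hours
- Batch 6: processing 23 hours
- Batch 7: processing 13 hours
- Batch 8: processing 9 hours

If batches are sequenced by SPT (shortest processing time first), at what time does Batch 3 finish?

SPT (increasing processing time): Batch 4 Batch 2 Batch 8 Batch 7 Batch 1 Batch 3 Batch 5 Batch 6.
Batch 4: 0→2
Batch 2: 2→10
Batch 8: 10→19
Batch 7: 19→32
Batch 1: 32→50
Batch 3: 50→70

70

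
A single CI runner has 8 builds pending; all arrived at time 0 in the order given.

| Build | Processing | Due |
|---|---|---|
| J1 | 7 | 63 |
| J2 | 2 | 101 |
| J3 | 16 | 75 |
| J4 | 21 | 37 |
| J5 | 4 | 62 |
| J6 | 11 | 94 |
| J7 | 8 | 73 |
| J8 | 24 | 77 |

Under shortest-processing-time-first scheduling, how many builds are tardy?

SPT (increasing processing time): J2 J5 J1 J7 J6 J3 J4 J8.
J2: 0→2, due 101, tardiness 0
J5: 2→6, due 62, tardiness 0
J1: 6→13, due 63, tardiness 0
J7: 13→21, due 73, tardiness 0
J6: 21→32, due 94, tardiness 0
J3: 32→48, due 75, tardiness 0
J4: 48→69, due 37, tardiness 32
J8: 69→93, due 77, tardiness 16
Late builds: 2.

2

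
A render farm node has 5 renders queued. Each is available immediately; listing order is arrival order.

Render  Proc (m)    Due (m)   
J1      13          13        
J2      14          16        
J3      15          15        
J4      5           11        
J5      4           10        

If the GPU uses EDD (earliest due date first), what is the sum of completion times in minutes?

123

EDD (increasing due date): J5 J4 J1 J3 J2.
J5: 0→4
J4: 4→9
J1: 9→22
J3: 22→37
J2: 37→51
Sum = 4+9+22+37+51 = 123.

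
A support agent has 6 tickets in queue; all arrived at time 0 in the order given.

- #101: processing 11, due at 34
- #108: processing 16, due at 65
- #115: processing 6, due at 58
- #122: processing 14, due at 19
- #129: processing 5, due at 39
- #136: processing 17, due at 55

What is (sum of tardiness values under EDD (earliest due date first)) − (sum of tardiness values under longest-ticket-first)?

EDD (increasing due date): #122 #101 #129 #136 #115 #108.
#122: 0→14, due 19, tardiness 0
#101: 14→25, due 34, tardiness 0
#129: 25→30, due 39, tardiness 0
#136: 30→47, due 55, tardiness 0
#115: 47→53, due 58, tardiness 0
#108: 53→69, due 65, tardiness 4
Sum = 0+0+0+0+0+4 = 4.
LPT (decreasing processing time): #136 #108 #122 #101 #115 #129.
#136: 0→17, due 55, tardiness 0
#108: 17→33, due 65, tardiness 0
#122: 33→47, due 19, tardiness 28
#101: 47→58, due 34, tardiness 24
#115: 58→64, due 58, tardiness 6
#129: 64→69, due 39, tardiness 30
Sum = 0+0+28+24+6+30 = 88.
Difference = 4 − 88 = -84.

-84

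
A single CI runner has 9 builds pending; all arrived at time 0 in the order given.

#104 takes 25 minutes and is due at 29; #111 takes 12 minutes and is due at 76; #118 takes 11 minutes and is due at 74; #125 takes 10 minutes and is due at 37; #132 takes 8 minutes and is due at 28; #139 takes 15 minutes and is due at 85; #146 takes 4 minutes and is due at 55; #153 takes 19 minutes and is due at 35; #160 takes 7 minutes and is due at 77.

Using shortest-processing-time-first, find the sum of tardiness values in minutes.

SPT (increasing processing time): #146 #160 #132 #125 #118 #111 #139 #153 #104.
#146: 0→4, due 55, tardiness 0
#160: 4→11, due 77, tardiness 0
#132: 11→19, due 28, tardiness 0
#125: 19→29, due 37, tardiness 0
#118: 29→40, due 74, tardiness 0
#111: 40→52, due 76, tardiness 0
#139: 52→67, due 85, tardiness 0
#153: 67→86, due 35, tardiness 51
#104: 86→111, due 29, tardiness 82
Sum = 0+0+0+0+0+0+0+51+82 = 133.

133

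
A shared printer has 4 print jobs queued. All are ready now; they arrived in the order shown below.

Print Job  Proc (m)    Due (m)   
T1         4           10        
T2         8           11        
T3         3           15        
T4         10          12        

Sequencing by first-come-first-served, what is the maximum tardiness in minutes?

FIFO (arrival order): T1 T2 T3 T4.
T1: 0→4, due 10, tardiness 0
T2: 4→12, due 11, tardiness 1
T3: 12→15, due 15, tardiness 0
T4: 15→25, due 12, tardiness 13
Maximum = 13.

13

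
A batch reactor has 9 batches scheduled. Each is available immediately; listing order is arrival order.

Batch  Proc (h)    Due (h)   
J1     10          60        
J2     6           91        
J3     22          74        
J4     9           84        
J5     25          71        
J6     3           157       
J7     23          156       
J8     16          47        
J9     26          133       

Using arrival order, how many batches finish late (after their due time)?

3

FIFO (arrival order): J1 J2 J3 J4 J5 J6 J7 J8 J9.
J1: 0→10, due 60, tardiness 0
J2: 10→16, due 91, tardiness 0
J3: 16→38, due 74, tardiness 0
J4: 38→47, due 84, tardiness 0
J5: 47→72, due 71, tardiness 1
J6: 72→75, due 157, tardiness 0
J7: 75→98, due 156, tardiness 0
J8: 98→114, due 47, tardiness 67
J9: 114→140, due 133, tardiness 7
Late batches: 3.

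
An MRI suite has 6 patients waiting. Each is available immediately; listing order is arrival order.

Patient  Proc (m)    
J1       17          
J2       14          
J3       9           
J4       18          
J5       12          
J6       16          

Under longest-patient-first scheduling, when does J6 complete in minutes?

LPT (decreasing processing time): J4 J1 J6 J2 J5 J3.
J4: 0→18
J1: 18→35
J6: 35→51

51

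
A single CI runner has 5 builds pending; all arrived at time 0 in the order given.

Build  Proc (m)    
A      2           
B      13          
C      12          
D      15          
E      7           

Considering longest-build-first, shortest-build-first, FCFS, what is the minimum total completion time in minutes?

LPT (decreasing processing time): D B C E A.
D: 0→15
B: 15→28
C: 28→40
E: 40→47
A: 47→49
Sum = 15+28+40+47+49 = 179.
SPT (increasing processing time): A E C B D.
A: 0→2
E: 2→9
C: 9→21
B: 21→34
D: 34→49
Sum = 2+9+21+34+49 = 115.
FIFO (arrival order): A B C D E.
A: 0→2
B: 2→15
C: 15→27
D: 27→42
E: 42→49
Sum = 2+15+27+42+49 = 135.
LPT 179, SPT 115, FIFO 135 → minimum 115.

115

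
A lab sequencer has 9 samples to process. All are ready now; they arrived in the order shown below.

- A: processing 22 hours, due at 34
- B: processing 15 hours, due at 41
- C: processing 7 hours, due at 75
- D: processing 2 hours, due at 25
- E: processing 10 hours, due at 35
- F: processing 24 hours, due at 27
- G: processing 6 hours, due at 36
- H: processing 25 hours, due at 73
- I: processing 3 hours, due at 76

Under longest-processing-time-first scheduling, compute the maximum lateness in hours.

89

LPT (decreasing processing time): H F A B E C G I D.
H: 0→25, due 73, lateness -48
F: 25→49, due 27, lateness 22
A: 49→71, due 34, lateness 37
B: 71→86, due 41, lateness 45
E: 86→96, due 35, lateness 61
C: 96→103, due 75, lateness 28
G: 103→109, due 36, lateness 73
I: 109→112, due 76, lateness 36
D: 112→114, due 25, lateness 89
Maximum = 89.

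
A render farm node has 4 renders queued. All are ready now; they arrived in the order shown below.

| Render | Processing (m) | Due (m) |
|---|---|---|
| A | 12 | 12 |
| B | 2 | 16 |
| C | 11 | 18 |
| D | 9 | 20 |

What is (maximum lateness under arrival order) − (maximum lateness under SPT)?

FIFO (arrival order): A B C D.
A: 0→12, due 12, lateness 0
B: 12→14, due 16, lateness -2
C: 14→25, due 18, lateness 7
D: 25→34, due 20, lateness 14
Maximum = 14.
SPT (increasing processing time): B D C A.
B: 0→2, due 16, lateness -14
D: 2→11, due 20, lateness -9
C: 11→22, due 18, lateness 4
A: 22→34, due 12, lateness 22
Maximum = 22.
Difference = 14 − 22 = -8.

-8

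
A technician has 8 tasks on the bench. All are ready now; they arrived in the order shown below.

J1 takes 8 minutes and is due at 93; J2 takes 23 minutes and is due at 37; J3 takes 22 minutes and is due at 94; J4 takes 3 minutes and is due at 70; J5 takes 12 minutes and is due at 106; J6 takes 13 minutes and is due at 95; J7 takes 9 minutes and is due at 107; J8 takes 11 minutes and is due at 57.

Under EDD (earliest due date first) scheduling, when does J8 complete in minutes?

34

EDD (increasing due date): J2 J8 J4 J1 J3 J6 J5 J7.
J2: 0→23
J8: 23→34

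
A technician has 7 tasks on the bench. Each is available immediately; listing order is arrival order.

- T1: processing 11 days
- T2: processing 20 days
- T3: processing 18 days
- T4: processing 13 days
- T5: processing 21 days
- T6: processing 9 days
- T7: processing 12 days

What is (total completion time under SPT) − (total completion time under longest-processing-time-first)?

-120

SPT (increasing processing time): T6 T1 T7 T4 T3 T2 T5.
T6: 0→9
T1: 9→20
T7: 20→32
T4: 32→45
T3: 45→63
T2: 63→83
T5: 83→104
Sum = 9+20+32+45+63+83+104 = 356.
LPT (decreasing processing time): T5 T2 T3 T4 T7 T1 T6.
T5: 0→21
T2: 21→41
T3: 41→59
T4: 59→72
T7: 72→84
T1: 84→95
T6: 95→104
Sum = 21+41+59+72+84+95+104 = 476.
Difference = 356 − 476 = -120.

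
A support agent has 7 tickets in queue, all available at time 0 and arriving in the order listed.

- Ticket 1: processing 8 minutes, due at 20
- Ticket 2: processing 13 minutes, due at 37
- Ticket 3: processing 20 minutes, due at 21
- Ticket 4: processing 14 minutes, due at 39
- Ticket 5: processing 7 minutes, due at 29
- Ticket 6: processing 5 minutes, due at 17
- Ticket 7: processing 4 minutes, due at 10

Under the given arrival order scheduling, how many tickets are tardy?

5

FIFO (arrival order): Ticket 1 Ticket 2 Ticket 3 Ticket 4 Ticket 5 Ticket 6 Ticket 7.
Ticket 1: 0→8, due 20, tardiness 0
Ticket 2: 8→21, due 37, tardiness 0
Ticket 3: 21→41, due 21, tardiness 20
Ticket 4: 41→55, due 39, tardiness 16
Ticket 5: 55→62, due 29, tardiness 33
Ticket 6: 62→67, due 17, tardiness 50
Ticket 7: 67→71, due 10, tardiness 61
Late tickets: 5.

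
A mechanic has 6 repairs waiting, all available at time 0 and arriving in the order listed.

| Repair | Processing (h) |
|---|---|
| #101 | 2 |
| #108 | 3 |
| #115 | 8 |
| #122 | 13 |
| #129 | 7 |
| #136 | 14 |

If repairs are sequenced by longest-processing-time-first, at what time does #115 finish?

LPT (decreasing processing time): #136 #122 #115 #129 #108 #101.
#136: 0→14
#122: 14→27
#115: 27→35

35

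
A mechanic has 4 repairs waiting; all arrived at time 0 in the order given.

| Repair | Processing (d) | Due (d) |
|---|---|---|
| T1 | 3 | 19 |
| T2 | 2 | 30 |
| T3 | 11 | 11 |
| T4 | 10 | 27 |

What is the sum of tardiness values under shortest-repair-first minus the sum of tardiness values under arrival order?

SPT (increasing processing time): T2 T1 T4 T3.
T2: 0→2, due 30, tardiness 0
T1: 2→5, due 19, tardiness 0
T4: 5→15, due 27, tardiness 0
T3: 15→26, due 11, tardiness 15
Sum = 0+0+0+15 = 15.
FIFO (arrival order): T1 T2 T3 T4.
T1: 0→3, due 19, tardiness 0
T2: 3→5, due 30, tardiness 0
T3: 5→16, due 11, tardiness 5
T4: 16→26, due 27, tardiness 0
Sum = 0+0+5+0 = 5.
Difference = 15 − 5 = 10.

10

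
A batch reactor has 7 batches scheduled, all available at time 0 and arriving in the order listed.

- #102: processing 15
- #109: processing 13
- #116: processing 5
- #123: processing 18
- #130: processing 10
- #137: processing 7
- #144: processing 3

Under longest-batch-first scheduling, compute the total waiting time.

284

LPT (decreasing processing time): #123 #102 #109 #130 #137 #116 #144.
#123: waits 0, runs 0→18
#102: waits 18, runs 18→33
#109: waits 33, runs 33→46
#130: waits 46, runs 46→56
#137: waits 56, runs 56→63
#116: waits 63, runs 63→68
#144: waits 68, runs 68→71
Sum = 0+18+33+46+56+63+68 = 284.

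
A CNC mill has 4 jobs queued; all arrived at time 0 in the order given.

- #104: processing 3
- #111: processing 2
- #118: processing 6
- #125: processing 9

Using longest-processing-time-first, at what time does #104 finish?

LPT (decreasing processing time): #125 #118 #104 #111.
#125: 0→9
#118: 9→15
#104: 15→18

18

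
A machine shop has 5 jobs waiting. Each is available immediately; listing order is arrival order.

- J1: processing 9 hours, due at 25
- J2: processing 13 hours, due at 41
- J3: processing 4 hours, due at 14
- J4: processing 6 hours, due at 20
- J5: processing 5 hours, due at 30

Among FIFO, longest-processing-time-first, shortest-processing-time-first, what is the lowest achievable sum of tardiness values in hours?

0

FIFO (arrival order): J1 J2 J3 J4 J5.
J1: 0→9, due 25, tardiness 0
J2: 9→22, due 41, tardiness 0
J3: 22→26, due 14, tardiness 12
J4: 26→32, due 20, tardiness 12
J5: 32→37, due 30, tardiness 7
Sum = 0+0+12+12+7 = 31.
LPT (decreasing processing time): J2 J1 J4 J5 J3.
J2: 0→13, due 41, tardiness 0
J1: 13→22, due 25, tardiness 0
J4: 22→28, due 20, tardiness 8
J5: 28→33, due 30, tardiness 3
J3: 33→37, due 14, tardiness 23
Sum = 0+0+8+3+23 = 34.
SPT (increasing processing time): J3 J5 J4 J1 J2.
J3: 0→4, due 14, tardiness 0
J5: 4→9, due 30, tardiness 0
J4: 9→15, due 20, tardiness 0
J1: 15→24, due 25, tardiness 0
J2: 24→37, due 41, tardiness 0
Sum = 0+0+0+0+0 = 0.
FIFO 31, LPT 34, SPT 0 → minimum 0.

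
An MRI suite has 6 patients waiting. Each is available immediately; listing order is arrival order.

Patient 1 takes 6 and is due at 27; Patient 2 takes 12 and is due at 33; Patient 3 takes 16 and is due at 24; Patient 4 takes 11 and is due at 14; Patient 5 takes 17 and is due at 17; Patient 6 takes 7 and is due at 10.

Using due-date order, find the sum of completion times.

237

EDD (increasing due date): Patient 6 Patient 4 Patient 5 Patient 3 Patient 1 Patient 2.
Patient 6: 0→7
Patient 4: 7→18
Patient 5: 18→35
Patient 3: 35→51
Patient 1: 51→57
Patient 2: 57→69
Sum = 7+18+35+51+57+69 = 237.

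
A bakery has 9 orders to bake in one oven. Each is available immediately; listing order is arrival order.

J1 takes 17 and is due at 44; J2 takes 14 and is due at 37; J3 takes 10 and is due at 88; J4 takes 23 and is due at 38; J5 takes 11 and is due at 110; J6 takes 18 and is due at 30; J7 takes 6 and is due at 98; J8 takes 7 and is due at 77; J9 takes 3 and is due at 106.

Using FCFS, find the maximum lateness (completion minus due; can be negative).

63

FIFO (arrival order): J1 J2 J3 J4 J5 J6 J7 J8 J9.
J1: 0→17, due 44, lateness -27
J2: 17→31, due 37, lateness -6
J3: 31→41, due 88, lateness -47
J4: 41→64, due 38, lateness 26
J5: 64→75, due 110, lateness -35
J6: 75→93, due 30, lateness 63
J7: 93→99, due 98, lateness 1
J8: 99→106, due 77, lateness 29
J9: 106→109, due 106, lateness 3
Maximum = 63.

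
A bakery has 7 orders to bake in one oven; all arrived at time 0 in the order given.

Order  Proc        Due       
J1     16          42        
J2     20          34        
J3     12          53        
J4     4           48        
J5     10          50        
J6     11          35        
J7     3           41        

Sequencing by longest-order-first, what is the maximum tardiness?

LPT (decreasing processing time): J2 J1 J3 J6 J5 J4 J7.
J2: 0→20, due 34, tardiness 0
J1: 20→36, due 42, tardiness 0
J3: 36→48, due 53, tardiness 0
J6: 48→59, due 35, tardiness 24
J5: 59→69, due 50, tardiness 19
J4: 69→73, due 48, tardiness 25
J7: 73→76, due 41, tardiness 35
Maximum = 35.

35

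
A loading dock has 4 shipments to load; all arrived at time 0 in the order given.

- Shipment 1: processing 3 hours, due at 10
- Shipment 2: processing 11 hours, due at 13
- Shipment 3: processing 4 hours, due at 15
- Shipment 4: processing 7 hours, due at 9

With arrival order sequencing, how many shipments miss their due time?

FIFO (arrival order): Shipment 1 Shipment 2 Shipment 3 Shipment 4.
Shipment 1: 0→3, due 10, tardiness 0
Shipment 2: 3→14, due 13, tardiness 1
Shipment 3: 14→18, due 15, tardiness 3
Shipment 4: 18→25, due 9, tardiness 16
Late shipments: 3.

3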